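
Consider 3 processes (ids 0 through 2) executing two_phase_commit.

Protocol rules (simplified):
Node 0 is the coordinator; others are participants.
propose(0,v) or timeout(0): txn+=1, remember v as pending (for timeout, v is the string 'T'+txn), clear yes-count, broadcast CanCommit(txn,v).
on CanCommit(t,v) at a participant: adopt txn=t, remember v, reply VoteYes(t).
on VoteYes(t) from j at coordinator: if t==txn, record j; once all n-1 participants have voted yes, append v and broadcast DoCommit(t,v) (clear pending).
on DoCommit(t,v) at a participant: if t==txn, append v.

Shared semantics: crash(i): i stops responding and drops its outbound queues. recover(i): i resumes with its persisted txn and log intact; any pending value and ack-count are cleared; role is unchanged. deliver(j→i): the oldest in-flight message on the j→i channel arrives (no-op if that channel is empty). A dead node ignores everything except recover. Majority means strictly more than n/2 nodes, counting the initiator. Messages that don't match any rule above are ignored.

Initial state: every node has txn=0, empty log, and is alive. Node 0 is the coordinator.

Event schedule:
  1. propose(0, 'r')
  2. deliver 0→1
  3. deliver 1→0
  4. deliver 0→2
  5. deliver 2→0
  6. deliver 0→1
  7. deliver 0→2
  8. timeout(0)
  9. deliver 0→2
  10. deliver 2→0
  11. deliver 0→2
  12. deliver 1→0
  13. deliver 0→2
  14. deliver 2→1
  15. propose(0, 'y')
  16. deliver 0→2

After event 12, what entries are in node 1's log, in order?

r

after 1 — propose(0,'r'): n0:coor/t1/[-]
after 2 — deliver 0→1: n1:part/t1/[-]
after 3 — deliver 1→0: ·
after 4 — deliver 0→2: n2:part/t1/[-]
after 5 — deliver 2→0: n0:coor/t1/[r]
after 6 — deliver 0→1: n1:part/t1/[r]
after 7 — deliver 0→2: n2:part/t1/[r]
after 8 — timeout(0): n0:coor/t2/[r]
after 9 — deliver 0→2: n2:part/t2/[r]
after 10 — deliver 2→0: ·
after 11 — deliver 0→2: ·
after 12 — deliver 1→0: ·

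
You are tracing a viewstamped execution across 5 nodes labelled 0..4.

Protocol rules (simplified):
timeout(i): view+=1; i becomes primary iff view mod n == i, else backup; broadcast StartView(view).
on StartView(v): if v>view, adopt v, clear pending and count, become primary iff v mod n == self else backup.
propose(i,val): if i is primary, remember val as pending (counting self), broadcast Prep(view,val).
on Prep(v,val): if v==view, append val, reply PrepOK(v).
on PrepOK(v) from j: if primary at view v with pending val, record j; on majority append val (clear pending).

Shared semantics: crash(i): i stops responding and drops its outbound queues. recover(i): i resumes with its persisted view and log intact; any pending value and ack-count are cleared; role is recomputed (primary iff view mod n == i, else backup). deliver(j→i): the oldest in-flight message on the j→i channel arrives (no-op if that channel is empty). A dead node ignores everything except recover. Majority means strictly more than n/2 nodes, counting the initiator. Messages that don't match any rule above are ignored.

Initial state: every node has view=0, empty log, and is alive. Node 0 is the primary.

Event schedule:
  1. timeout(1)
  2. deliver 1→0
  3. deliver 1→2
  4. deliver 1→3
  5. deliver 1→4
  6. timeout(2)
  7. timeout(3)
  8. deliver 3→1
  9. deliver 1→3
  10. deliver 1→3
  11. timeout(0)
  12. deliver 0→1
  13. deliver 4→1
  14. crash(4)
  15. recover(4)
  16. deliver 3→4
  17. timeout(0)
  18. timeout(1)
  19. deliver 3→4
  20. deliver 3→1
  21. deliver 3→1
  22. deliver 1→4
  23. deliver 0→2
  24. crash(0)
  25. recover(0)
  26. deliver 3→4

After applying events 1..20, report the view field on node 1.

e1 timeout(1): 1[prim,v=1,-]
e2 deliver 1→0: 0[back,v=1,-]
e3 deliver 1→2: 2[back,v=1,-]
e4 deliver 1→3: 3[back,v=1,-]
e5 deliver 1→4: 4[back,v=1,-]
e6 timeout(2): 2[prim,v=2,-]
e7 timeout(3): 3[back,v=2,-]
e8 deliver 3→1: 1[back,v=2,-]
e9 deliver 1→3: ·
e10 deliver 1→3: ·
e11 timeout(0): 0[back,v=2,-]
e12 deliver 0→1: ·
e13 deliver 4→1: ·
e14 crash(4): 4[✗back,v=1,-]
e15 recover(4): 4[back,v=1,-]
e16 deliver 3→4: 4[back,v=2,-]
e17 timeout(0): 0[back,v=3,-]
e18 timeout(1): 1[back,v=3,-]
e19 deliver 3→4: ·
e20 deliver 3→1: ·

3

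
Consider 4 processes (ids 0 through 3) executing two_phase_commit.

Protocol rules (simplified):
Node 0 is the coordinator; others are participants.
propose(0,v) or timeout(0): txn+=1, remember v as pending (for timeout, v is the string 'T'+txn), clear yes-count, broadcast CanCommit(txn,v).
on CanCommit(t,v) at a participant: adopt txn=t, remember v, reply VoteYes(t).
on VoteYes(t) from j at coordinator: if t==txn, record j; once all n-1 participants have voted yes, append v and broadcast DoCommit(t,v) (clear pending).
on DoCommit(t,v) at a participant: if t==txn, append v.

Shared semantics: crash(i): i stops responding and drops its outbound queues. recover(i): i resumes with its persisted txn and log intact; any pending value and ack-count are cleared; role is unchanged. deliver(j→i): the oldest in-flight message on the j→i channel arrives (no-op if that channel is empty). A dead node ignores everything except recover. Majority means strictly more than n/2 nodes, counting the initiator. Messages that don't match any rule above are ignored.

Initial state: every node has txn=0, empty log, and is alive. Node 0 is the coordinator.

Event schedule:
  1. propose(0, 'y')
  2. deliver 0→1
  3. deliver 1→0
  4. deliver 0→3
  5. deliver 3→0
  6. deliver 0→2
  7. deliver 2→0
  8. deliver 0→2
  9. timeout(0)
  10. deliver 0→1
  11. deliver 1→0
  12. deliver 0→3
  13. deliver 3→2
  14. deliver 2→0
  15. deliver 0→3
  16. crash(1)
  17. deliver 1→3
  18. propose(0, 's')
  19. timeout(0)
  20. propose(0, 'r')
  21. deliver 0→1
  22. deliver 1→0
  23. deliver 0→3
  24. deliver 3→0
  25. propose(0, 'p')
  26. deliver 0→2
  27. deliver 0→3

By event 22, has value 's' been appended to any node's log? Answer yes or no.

1. propose(0,'y'):  <0:coor t1 ->
2. deliver 0→1:  <1:part t1 ->
3. deliver 1→0:  nop
4. deliver 0→3:  <3:part t1 ->
5. deliver 3→0:  nop
6. deliver 0→2:  <2:part t1 ->
7. deliver 2→0:  <0:coor t1 y>
8. deliver 0→2:  <2:part t1 y>
9. timeout(0):  <0:coor t2 y>
10. deliver 0→1:  <1:part t1 y>
11. deliver 1→0:  nop
12. deliver 0→3:  <3:part t1 y>
13. deliver 3→2:  nop
14. deliver 2→0:  nop
15. deliver 0→3:  <3:part t2 y>
16. crash(1):  <1:✗part t1 y>
17. deliver 1→3:  nop
18. propose(0,'s'):  <0:coor t3 y>
19. timeout(0):  <0:coor t4 y>
20. propose(0,'r'):  <0:coor t5 y>
21. deliver 0→1:  nop
22. deliver 1→0:  nop

no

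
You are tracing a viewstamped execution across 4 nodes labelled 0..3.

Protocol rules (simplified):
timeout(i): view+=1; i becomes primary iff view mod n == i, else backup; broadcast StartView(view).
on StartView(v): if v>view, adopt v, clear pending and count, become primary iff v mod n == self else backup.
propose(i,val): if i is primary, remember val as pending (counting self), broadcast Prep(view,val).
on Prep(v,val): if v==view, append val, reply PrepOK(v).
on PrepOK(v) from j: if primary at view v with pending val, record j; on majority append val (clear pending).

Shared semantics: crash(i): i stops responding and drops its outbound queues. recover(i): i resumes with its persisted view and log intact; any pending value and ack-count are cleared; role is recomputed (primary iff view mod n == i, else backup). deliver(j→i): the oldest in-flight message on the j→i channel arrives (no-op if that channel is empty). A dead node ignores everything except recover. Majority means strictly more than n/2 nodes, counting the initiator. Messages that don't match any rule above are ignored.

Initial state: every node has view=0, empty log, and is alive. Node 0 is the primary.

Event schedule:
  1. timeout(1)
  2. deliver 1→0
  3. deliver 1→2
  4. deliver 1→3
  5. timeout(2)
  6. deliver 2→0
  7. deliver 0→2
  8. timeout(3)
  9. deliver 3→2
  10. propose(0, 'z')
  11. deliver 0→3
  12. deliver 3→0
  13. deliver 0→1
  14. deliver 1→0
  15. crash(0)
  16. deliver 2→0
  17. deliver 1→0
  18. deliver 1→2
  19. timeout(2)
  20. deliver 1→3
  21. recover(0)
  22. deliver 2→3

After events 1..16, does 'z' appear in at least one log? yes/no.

no

1. timeout(1):  <1:prim v1 ->
2. deliver 1→0:  <0:back v1 ->
3. deliver 1→2:  <2:back v1 ->
4. deliver 1→3:  <3:back v1 ->
5. timeout(2):  <2:prim v2 ->
6. deliver 2→0:  <0:back v2 ->
7. deliver 0→2:  nop
8. timeout(3):  <3:back v2 ->
9. deliver 3→2:  nop
10. propose(0,'z'):  nop
11. deliver 0→3:  nop
12. deliver 3→0:  nop
13. deliver 0→1:  nop
14. deliver 1→0:  nop
15. crash(0):  <0:✗back v2 ->
16. deliver 2→0:  nop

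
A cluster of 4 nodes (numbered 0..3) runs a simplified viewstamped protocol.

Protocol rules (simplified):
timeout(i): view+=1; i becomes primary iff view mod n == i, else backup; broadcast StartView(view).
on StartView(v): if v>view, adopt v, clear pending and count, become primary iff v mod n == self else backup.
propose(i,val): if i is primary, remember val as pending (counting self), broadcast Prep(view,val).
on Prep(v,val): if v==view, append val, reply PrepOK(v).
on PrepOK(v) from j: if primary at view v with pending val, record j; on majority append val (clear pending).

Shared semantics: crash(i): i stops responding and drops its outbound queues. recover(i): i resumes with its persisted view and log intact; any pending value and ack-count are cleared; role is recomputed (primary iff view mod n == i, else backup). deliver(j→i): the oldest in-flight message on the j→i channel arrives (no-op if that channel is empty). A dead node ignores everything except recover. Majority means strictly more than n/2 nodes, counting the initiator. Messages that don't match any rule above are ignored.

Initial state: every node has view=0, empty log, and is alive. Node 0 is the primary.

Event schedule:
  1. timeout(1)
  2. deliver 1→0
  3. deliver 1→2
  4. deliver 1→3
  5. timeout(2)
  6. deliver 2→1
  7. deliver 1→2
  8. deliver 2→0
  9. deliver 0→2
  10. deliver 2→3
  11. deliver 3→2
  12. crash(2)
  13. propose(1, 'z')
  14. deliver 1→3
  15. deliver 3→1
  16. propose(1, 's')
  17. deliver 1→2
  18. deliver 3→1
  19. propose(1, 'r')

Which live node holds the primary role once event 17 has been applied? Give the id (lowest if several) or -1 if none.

after 1 — timeout(1): n1:prim/v1/[-]
after 2 — deliver 1→0: n0:back/v1/[-]
after 3 — deliver 1→2: n2:back/v1/[-]
after 4 — deliver 1→3: n3:back/v1/[-]
after 5 — timeout(2): n2:prim/v2/[-]
after 6 — deliver 2→1: n1:back/v2/[-]
after 7 — deliver 1→2: ·
after 8 — deliver 2→0: n0:back/v2/[-]
after 9 — deliver 0→2: ·
after 10 — deliver 2→3: n3:back/v2/[-]
after 11 — deliver 3→2: ·
after 12 — crash(2): n2:✗prim/v2/[-]
after 13 — propose(1,'z'): ·
after 14 — deliver 1→3: ·
after 15 — deliver 3→1: ·
after 16 — propose(1,'s'): ·
after 17 — deliver 1→2: ·

-1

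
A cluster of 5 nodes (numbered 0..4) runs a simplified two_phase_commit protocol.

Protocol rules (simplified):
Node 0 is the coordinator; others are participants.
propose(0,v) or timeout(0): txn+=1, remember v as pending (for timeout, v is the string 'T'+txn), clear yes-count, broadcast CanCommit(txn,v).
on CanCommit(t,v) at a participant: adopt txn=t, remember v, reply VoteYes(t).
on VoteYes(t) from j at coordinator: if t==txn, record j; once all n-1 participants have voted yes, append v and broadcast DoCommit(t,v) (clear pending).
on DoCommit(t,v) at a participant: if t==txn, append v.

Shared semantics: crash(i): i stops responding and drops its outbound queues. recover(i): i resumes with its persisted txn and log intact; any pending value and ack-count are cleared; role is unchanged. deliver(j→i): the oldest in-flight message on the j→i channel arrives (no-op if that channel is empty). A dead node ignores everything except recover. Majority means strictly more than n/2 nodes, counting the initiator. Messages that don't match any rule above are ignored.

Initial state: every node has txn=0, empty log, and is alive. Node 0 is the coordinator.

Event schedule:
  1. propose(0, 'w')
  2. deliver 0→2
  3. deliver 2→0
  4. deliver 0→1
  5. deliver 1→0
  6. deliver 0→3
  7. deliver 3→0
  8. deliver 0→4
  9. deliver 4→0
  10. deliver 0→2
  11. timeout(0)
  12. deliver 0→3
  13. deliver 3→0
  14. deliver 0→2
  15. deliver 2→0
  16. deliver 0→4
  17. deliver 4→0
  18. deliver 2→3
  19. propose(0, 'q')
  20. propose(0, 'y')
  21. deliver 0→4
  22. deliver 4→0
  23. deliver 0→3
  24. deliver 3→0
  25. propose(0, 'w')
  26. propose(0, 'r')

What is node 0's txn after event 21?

4

step 1 propose(0,'w'): 0={coor,t=1,log=-}
step 2 deliver 0→2: 2={part,t=1,log=-}
step 3 deliver 2→0: —
step 4 deliver 0→1: 1={part,t=1,log=-}
step 5 deliver 1→0: —
step 6 deliver 0→3: 3={part,t=1,log=-}
step 7 deliver 3→0: —
step 8 deliver 0→4: 4={part,t=1,log=-}
step 9 deliver 4→0: 0={coor,t=1,log=w}
step 10 deliver 0→2: 2={part,t=1,log=w}
step 11 timeout(0): 0={coor,t=2,log=w}
step 12 deliver 0→3: 3={part,t=1,log=w}
step 13 deliver 3→0: —
step 14 deliver 0→2: 2={part,t=2,log=w}
step 15 deliver 2→0: —
step 16 deliver 0→4: 4={part,t=1,log=w}
step 17 deliver 4→0: —
step 18 deliver 2→3: —
step 19 propose(0,'q'): 0={coor,t=3,log=w}
step 20 propose(0,'y'): 0={coor,t=4,log=w}
step 21 deliver 0→4: 4={part,t=2,log=w}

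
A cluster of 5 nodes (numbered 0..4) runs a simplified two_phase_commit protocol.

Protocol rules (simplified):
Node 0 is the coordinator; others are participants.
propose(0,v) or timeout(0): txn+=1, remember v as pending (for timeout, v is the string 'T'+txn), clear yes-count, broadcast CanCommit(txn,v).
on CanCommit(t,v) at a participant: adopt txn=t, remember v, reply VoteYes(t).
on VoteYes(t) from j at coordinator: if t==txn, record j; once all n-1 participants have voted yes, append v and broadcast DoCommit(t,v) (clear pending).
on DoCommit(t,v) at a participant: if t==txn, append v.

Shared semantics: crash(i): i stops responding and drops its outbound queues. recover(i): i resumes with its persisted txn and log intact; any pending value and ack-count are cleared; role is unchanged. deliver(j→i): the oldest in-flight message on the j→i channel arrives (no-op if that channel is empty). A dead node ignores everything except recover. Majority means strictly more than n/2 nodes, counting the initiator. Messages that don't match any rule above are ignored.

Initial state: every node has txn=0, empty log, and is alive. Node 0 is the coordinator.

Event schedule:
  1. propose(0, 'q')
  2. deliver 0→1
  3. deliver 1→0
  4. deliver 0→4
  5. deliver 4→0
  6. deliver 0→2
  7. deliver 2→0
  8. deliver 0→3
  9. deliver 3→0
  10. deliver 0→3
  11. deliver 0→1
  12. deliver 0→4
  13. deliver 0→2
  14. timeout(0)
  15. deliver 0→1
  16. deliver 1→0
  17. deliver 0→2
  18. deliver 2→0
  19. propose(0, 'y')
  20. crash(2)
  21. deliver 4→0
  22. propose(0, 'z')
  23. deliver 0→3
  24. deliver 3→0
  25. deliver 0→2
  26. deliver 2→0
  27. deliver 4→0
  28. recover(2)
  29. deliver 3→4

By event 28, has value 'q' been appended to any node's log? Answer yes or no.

after 1 — propose(0,'q'): n0:coor/t1/[-]
after 2 — deliver 0→1: n1:part/t1/[-]
after 3 — deliver 1→0: ·
after 4 — deliver 0→4: n4:part/t1/[-]
after 5 — deliver 4→0: ·
after 6 — deliver 0→2: n2:part/t1/[-]
after 7 — deliver 2→0: ·
after 8 — deliver 0→3: n3:part/t1/[-]
after 9 — deliver 3→0: n0:coor/t1/[q]
after 10 — deliver 0→3: n3:part/t1/[q]
after 11 — deliver 0→1: n1:part/t1/[q]
after 12 — deliver 0→4: n4:part/t1/[q]
after 13 — deliver 0→2: n2:part/t1/[q]
after 14 — timeout(0): n0:coor/t2/[q]
after 15 — deliver 0→1: n1:part/t2/[q]
after 16 — deliver 1→0: ·
after 17 — deliver 0→2: n2:part/t2/[q]
after 18 — deliver 2→0: ·
after 19 — propose(0,'y'): n0:coor/t3/[q]
after 20 — crash(2): n2:✗part/t2/[q]
after 21 — deliver 4→0: ·
after 22 — propose(0,'z'): n0:coor/t4/[q]
after 23 — deliver 0→3: n3:part/t2/[q]
after 24 — deliver 3→0: ·
after 25 — deliver 0→2: ·
after 26 — deliver 2→0: ·
after 27 — deliver 4→0: ·
after 28 — recover(2): n2:part/t2/[q]

yes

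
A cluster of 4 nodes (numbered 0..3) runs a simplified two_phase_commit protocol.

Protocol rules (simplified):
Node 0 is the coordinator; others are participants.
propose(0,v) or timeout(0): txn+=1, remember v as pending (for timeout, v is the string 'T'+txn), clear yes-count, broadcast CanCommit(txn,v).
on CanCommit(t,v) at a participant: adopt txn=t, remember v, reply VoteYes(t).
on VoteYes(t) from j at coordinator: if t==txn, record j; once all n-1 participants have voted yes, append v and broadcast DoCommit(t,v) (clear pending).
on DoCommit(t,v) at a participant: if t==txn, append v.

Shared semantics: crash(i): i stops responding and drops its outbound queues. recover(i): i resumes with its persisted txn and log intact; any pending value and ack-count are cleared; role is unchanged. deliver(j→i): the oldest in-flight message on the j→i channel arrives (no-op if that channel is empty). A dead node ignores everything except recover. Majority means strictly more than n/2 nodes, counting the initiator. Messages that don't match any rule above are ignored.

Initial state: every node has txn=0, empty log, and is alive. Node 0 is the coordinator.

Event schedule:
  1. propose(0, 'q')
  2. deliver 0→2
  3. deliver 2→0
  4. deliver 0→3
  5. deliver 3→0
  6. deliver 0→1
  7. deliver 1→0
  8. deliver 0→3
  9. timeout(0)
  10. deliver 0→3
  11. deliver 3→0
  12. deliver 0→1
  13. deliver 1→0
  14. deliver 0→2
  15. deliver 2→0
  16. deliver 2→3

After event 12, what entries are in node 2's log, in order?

empty

1. propose(0,'q'):  <0:coor t1 ->
2. deliver 0→2:  <2:part t1 ->
3. deliver 2→0:  nop
4. deliver 0→3:  <3:part t1 ->
5. deliver 3→0:  nop
6. deliver 0→1:  <1:part t1 ->
7. deliver 1→0:  <0:coor t1 q>
8. deliver 0→3:  <3:part t1 q>
9. timeout(0):  <0:coor t2 q>
10. deliver 0→3:  <3:part t2 q>
11. deliver 3→0:  nop
12. deliver 0→1:  <1:part t1 q>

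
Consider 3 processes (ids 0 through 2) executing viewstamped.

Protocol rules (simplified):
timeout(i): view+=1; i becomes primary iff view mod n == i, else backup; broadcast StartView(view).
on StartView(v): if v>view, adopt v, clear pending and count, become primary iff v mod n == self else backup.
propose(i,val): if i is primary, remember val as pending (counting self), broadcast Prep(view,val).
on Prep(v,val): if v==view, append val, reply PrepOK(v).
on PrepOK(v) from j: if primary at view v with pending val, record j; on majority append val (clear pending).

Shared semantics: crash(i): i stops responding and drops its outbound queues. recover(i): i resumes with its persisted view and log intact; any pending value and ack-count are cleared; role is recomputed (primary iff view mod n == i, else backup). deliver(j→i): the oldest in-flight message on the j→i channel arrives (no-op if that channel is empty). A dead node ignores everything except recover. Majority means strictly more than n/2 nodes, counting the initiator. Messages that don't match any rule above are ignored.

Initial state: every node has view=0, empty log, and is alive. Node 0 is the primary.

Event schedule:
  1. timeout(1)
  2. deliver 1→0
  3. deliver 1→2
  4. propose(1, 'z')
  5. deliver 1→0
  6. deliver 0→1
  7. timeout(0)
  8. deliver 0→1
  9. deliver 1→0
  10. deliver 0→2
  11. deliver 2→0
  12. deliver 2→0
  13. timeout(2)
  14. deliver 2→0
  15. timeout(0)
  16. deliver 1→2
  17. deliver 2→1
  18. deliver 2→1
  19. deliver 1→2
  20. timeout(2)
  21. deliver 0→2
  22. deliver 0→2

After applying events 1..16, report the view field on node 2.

3

after 1 — timeout(1): n1:prim/v1/[-]
after 2 — deliver 1→0: n0:back/v1/[-]
after 3 — deliver 1→2: n2:back/v1/[-]
after 4 — propose(1,'z'): ·
after 5 — deliver 1→0: n0:back/v1/[z]
after 6 — deliver 0→1: n1:prim/v1/[z]
after 7 — timeout(0): n0:back/v2/[z]
after 8 — deliver 0→1: n1:back/v2/[z]
after 9 — deliver 1→0: ·
after 10 — deliver 0→2: n2:prim/v2/[-]
after 11 — deliver 2→0: ·
after 12 — deliver 2→0: ·
after 13 — timeout(2): n2:back/v3/[-]
after 14 — deliver 2→0: n0:prim/v3/[z]
after 15 — timeout(0): n0:back/v4/[z]
after 16 — deliver 1→2: ·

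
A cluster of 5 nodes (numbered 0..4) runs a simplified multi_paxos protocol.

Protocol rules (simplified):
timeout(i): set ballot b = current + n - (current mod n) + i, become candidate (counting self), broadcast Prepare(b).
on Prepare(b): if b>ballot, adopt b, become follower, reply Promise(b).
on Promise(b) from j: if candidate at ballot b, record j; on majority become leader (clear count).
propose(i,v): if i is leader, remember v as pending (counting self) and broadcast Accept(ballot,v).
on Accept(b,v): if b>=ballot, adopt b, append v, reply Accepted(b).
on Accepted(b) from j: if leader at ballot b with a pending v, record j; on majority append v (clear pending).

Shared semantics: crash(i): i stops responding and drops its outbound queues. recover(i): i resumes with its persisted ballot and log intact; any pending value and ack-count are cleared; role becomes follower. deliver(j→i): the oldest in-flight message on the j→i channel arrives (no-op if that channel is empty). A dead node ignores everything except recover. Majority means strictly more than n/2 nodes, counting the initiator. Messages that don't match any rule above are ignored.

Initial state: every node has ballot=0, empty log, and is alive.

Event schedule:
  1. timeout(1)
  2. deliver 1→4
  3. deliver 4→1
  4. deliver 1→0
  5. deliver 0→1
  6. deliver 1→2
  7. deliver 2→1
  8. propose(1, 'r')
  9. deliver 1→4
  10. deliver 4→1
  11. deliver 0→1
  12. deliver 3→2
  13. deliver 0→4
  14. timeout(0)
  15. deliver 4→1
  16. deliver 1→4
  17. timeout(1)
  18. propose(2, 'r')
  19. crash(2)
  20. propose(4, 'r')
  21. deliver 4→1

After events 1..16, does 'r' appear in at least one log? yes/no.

yes

1. timeout(1):  <1:cand b6 ->
2. deliver 1→4:  <4:foll b6 ->
3. deliver 4→1:  nop
4. deliver 1→0:  <0:foll b6 ->
5. deliver 0→1:  <1:lead b6 ->
6. deliver 1→2:  <2:foll b6 ->
7. deliver 2→1:  nop
8. propose(1,'r'):  nop
9. deliver 1→4:  <4:foll b6 r>
10. deliver 4→1:  nop
11. deliver 0→1:  nop
12. deliver 3→2:  nop
13. deliver 0→4:  nop
14. timeout(0):  <0:cand b10 ->
15. deliver 4→1:  nop
16. deliver 1→4:  nop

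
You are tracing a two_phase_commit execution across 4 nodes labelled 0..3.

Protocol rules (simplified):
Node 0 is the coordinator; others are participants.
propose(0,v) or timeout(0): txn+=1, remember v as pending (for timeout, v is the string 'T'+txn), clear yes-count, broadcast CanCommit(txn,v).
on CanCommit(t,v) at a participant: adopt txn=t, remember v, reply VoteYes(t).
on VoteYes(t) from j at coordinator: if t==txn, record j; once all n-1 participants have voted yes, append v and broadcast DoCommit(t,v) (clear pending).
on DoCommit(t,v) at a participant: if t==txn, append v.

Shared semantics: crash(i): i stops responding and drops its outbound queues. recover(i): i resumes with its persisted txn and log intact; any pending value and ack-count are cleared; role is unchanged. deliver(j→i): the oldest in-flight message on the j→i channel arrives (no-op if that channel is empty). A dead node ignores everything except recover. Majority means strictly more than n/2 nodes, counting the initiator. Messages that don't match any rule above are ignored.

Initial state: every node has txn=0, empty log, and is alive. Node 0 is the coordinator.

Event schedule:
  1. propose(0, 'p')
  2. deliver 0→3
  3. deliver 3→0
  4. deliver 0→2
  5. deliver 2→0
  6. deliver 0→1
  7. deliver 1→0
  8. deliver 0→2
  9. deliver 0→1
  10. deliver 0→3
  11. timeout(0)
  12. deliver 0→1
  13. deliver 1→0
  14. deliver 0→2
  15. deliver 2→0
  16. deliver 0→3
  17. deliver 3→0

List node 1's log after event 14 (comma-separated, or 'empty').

p

1. propose(0,'p'):  <0:coor t1 ->
2. deliver 0→3:  <3:part t1 ->
3. deliver 3→0:  nop
4. deliver 0→2:  <2:part t1 ->
5. deliver 2→0:  nop
6. deliver 0→1:  <1:part t1 ->
7. deliver 1→0:  <0:coor t1 p>
8. deliver 0→2:  <2:part t1 p>
9. deliver 0→1:  <1:part t1 p>
10. deliver 0→3:  <3:part t1 p>
11. timeout(0):  <0:coor t2 p>
12. deliver 0→1:  <1:part t2 p>
13. deliver 1→0:  nop
14. deliver 0→2:  <2:part t2 p>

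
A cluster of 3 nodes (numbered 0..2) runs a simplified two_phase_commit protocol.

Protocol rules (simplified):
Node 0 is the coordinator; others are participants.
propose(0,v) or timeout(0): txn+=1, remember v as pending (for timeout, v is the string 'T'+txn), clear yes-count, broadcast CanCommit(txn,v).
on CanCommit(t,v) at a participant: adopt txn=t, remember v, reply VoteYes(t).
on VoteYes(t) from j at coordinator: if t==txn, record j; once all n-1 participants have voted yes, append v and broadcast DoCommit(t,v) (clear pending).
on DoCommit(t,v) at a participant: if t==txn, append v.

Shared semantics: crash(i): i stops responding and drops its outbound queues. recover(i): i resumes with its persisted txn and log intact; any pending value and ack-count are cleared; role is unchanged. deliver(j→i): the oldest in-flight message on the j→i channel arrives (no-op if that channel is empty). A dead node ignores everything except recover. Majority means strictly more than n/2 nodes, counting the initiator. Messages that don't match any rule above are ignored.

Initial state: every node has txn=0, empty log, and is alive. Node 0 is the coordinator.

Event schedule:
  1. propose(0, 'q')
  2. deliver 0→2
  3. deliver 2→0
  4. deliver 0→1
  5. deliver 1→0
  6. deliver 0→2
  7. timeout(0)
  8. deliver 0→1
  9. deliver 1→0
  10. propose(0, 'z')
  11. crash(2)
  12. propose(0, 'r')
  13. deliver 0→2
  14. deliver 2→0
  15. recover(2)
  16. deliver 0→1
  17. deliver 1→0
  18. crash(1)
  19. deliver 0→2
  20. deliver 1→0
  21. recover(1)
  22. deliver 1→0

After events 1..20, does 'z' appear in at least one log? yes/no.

[1] propose(0,'q') → N0(coor t1 [-])
[2] deliver 0→2 → N2(part t1 [-])
[3] deliver 2→0 → ∅
[4] deliver 0→1 → N1(part t1 [-])
[5] deliver 1→0 → N0(coor t1 [q])
[6] deliver 0→2 → N2(part t1 [q])
[7] timeout(0) → N0(coor t2 [q])
[8] deliver 0→1 → N1(part t1 [q])
[9] deliver 1→0 → ∅
[10] propose(0,'z') → N0(coor t3 [q])
[11] crash(2) → N2(✗part t1 [q])
[12] propose(0,'r') → N0(coor t4 [q])
[13] deliver 0→2 → ∅
[14] deliver 2→0 → ∅
[15] recover(2) → N2(part t1 [q])
[16] deliver 0→1 → N1(part t2 [q])
[17] deliver 1→0 → ∅
[18] crash(1) → N1(✗part t2 [q])
[19] deliver 0→2 → N2(part t2 [q])
[20] deliver 1→0 → ∅

no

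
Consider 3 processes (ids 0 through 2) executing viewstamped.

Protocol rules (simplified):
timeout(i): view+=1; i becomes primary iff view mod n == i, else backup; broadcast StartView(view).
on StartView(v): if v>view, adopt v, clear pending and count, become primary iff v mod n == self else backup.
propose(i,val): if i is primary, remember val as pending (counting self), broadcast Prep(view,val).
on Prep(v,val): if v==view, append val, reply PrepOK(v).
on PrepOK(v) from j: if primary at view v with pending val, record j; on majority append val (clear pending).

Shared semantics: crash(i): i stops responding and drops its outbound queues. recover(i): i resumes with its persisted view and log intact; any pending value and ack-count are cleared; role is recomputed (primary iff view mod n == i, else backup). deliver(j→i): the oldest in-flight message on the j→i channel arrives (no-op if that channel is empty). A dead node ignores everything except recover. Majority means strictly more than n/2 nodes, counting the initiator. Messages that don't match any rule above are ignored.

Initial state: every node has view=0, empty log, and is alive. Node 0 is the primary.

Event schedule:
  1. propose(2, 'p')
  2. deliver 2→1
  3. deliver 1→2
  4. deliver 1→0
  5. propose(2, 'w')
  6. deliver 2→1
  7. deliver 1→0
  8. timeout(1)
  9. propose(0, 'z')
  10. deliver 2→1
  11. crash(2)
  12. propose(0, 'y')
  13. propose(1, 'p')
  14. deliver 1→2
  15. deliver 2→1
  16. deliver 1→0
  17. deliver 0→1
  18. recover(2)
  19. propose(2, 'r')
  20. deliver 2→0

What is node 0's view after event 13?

0

after 1 — propose(2,'p'): ·
after 2 — deliver 2→1: ·
after 3 — deliver 1→2: ·
after 4 — deliver 1→0: ·
after 5 — propose(2,'w'): ·
after 6 — deliver 2→1: ·
after 7 — deliver 1→0: ·
after 8 — timeout(1): n1:prim/v1/[-]
after 9 — propose(0,'z'): ·
after 10 — deliver 2→1: ·
after 11 — crash(2): n2:✗back/v0/[-]
after 12 — propose(0,'y'): ·
after 13 — propose(1,'p'): ·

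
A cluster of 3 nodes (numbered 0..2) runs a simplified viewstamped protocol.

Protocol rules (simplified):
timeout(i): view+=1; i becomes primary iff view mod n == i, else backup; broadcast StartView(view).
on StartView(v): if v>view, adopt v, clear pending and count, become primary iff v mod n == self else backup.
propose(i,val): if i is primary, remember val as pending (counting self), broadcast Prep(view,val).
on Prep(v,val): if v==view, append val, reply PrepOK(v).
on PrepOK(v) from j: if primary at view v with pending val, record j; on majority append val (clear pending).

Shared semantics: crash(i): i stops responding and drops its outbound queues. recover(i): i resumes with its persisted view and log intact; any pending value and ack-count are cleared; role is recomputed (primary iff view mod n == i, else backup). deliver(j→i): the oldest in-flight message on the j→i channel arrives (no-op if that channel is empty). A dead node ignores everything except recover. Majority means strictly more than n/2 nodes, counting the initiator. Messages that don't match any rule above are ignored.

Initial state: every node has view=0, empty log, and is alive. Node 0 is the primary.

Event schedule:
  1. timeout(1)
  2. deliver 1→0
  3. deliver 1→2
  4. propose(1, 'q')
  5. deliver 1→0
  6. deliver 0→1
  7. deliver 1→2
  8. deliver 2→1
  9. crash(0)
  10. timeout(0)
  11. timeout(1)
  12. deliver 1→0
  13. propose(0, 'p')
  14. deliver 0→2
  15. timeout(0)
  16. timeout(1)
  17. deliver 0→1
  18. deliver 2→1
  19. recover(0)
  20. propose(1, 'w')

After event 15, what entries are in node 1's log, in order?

e1 timeout(1): 1[prim,v=1,-]
e2 deliver 1→0: 0[back,v=1,-]
e3 deliver 1→2: 2[back,v=1,-]
e4 propose(1,'q'): ·
e5 deliver 1→0: 0[back,v=1,q]
e6 deliver 0→1: 1[prim,v=1,q]
e7 deliver 1→2: 2[back,v=1,q]
e8 deliver 2→1: ·
e9 crash(0): 0[✗back,v=1,q]
e10 timeout(0): ·
e11 timeout(1): 1[back,v=2,q]
e12 deliver 1→0: ·
e13 propose(0,'p'): ·
e14 deliver 0→2: ·
e15 timeout(0): ·

q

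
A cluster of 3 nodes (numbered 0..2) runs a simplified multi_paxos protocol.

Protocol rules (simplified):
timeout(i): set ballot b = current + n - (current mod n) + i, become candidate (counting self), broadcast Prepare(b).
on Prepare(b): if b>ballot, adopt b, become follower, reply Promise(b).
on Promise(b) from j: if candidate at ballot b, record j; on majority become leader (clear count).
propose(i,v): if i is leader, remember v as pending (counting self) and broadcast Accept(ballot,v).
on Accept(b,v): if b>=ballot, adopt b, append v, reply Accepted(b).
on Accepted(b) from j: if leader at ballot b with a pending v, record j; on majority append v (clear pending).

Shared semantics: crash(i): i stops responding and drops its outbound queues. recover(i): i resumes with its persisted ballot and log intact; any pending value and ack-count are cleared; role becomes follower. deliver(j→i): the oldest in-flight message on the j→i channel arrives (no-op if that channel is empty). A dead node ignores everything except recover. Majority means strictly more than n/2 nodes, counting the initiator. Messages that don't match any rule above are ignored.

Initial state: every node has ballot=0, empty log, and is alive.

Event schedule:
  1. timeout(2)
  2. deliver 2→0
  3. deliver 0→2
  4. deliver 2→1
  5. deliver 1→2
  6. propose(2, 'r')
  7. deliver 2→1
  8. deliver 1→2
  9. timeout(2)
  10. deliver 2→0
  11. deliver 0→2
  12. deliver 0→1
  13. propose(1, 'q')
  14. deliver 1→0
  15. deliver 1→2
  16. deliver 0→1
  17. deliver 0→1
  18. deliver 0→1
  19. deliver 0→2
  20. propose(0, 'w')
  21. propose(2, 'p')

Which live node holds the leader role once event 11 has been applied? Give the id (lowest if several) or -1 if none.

step 1 timeout(2): 2={cand,b=5,log=-}
step 2 deliver 2→0: 0={foll,b=5,log=-}
step 3 deliver 0→2: 2={lead,b=5,log=-}
step 4 deliver 2→1: 1={foll,b=5,log=-}
step 5 deliver 1→2: —
step 6 propose(2,'r'): —
step 7 deliver 2→1: 1={foll,b=5,log=r}
step 8 deliver 1→2: 2={lead,b=5,log=r}
step 9 timeout(2): 2={cand,b=8,log=r}
step 10 deliver 2→0: 0={foll,b=5,log=r}
step 11 deliver 0→2: —

-1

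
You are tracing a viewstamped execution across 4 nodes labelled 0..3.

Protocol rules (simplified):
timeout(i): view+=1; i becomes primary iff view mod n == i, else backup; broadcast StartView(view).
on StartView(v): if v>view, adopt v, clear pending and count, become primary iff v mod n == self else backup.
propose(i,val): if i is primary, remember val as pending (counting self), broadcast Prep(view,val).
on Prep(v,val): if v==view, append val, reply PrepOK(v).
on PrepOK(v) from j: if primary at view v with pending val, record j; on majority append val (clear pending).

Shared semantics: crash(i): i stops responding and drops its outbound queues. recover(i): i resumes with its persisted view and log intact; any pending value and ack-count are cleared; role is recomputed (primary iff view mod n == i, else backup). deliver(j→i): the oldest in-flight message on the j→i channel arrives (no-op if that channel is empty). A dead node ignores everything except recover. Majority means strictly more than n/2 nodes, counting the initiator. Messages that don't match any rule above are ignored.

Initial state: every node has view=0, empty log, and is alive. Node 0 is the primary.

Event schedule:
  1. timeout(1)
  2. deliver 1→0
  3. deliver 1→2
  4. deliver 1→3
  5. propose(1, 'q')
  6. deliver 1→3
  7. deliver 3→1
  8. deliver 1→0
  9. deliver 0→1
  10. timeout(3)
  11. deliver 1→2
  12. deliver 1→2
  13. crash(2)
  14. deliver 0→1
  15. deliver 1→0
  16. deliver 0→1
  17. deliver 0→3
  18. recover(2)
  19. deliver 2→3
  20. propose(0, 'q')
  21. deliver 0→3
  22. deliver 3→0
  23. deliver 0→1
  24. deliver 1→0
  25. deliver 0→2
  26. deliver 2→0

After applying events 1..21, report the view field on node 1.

step 1 timeout(1): 1={prim,v=1,log=-}
step 2 deliver 1→0: 0={back,v=1,log=-}
step 3 deliver 1→2: 2={back,v=1,log=-}
step 4 deliver 1→3: 3={back,v=1,log=-}
step 5 propose(1,'q'): —
step 6 deliver 1→3: 3={back,v=1,log=q}
step 7 deliver 3→1: —
step 8 deliver 1→0: 0={back,v=1,log=q}
step 9 deliver 0→1: 1={prim,v=1,log=q}
step 10 timeout(3): 3={back,v=2,log=q}
step 11 deliver 1→2: 2={back,v=1,log=q}
step 12 deliver 1→2: —
step 13 crash(2): 2={✗back,v=1,log=q}
step 14 deliver 0→1: —
step 15 deliver 1→0: —
step 16 deliver 0→1: —
step 17 deliver 0→3: —
step 18 recover(2): 2={back,v=1,log=q}
step 19 deliver 2→3: —
step 20 propose(0,'q'): —
step 21 deliver 0→3: —

1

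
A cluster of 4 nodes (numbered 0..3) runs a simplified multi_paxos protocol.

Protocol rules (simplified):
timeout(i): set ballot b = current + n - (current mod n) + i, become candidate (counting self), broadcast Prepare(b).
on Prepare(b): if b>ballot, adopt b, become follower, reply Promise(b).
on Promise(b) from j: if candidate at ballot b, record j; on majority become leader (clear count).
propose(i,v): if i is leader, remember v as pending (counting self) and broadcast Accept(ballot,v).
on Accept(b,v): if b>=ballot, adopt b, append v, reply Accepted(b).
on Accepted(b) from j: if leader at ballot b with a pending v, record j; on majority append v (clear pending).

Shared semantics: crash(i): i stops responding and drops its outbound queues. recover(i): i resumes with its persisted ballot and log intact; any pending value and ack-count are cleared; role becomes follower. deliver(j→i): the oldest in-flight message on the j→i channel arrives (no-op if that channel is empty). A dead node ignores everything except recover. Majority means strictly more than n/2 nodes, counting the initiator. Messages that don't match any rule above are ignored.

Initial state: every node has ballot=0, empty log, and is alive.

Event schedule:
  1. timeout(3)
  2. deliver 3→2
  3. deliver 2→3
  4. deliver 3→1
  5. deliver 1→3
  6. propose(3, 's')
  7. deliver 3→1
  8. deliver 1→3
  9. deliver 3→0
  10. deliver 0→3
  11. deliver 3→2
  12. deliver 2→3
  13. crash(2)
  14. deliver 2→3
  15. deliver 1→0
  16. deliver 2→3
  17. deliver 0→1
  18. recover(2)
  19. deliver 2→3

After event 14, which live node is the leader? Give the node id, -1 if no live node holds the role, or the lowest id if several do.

3

[1] timeout(3) → N3(cand b7 [-])
[2] deliver 3→2 → N2(foll b7 [-])
[3] deliver 2→3 → ∅
[4] deliver 3→1 → N1(foll b7 [-])
[5] deliver 1→3 → N3(lead b7 [-])
[6] propose(3,'s') → ∅
[7] deliver 3→1 → N1(foll b7 [s])
[8] deliver 1→3 → ∅
[9] deliver 3→0 → N0(foll b7 [-])
[10] deliver 0→3 → ∅
[11] deliver 3→2 → N2(foll b7 [s])
[12] deliver 2→3 → N3(lead b7 [s])
[13] crash(2) → N2(✗foll b7 [s])
[14] deliver 2→3 → ∅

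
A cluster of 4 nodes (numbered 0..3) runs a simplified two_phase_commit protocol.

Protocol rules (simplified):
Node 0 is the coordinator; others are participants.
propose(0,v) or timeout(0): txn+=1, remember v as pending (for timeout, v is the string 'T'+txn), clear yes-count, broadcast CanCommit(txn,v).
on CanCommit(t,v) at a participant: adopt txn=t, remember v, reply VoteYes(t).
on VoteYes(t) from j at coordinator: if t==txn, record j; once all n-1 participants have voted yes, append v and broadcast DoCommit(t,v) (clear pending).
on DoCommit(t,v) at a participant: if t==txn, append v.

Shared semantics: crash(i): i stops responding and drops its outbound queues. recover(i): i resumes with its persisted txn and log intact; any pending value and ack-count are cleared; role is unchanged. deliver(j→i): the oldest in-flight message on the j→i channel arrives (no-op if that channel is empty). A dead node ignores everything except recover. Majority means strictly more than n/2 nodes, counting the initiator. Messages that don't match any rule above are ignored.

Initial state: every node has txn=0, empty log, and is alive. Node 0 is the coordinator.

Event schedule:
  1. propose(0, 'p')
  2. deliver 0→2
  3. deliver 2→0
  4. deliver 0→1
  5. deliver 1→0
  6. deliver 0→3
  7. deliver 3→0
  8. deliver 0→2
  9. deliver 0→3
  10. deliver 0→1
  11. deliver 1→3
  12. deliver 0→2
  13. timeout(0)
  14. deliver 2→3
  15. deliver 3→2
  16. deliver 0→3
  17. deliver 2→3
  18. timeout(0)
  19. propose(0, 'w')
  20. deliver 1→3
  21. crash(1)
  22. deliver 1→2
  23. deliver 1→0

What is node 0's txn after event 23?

4

[1] propose(0,'p') → N0(coor t1 [-])
[2] deliver 0→2 → N2(part t1 [-])
[3] deliver 2→0 → ∅
[4] deliver 0→1 → N1(part t1 [-])
[5] deliver 1→0 → ∅
[6] deliver 0→3 → N3(part t1 [-])
[7] deliver 3→0 → N0(coor t1 [p])
[8] deliver 0→2 → N2(part t1 [p])
[9] deliver 0→3 → N3(part t1 [p])
[10] deliver 0→1 → N1(part t1 [p])
[11] deliver 1→3 → ∅
[12] deliver 0→2 → ∅
[13] timeout(0) → N0(coor t2 [p])
[14] deliver 2→3 → ∅
[15] deliver 3→2 → ∅
[16] deliver 0→3 → N3(part t2 [p])
[17] deliver 2→3 → ∅
[18] timeout(0) → N0(coor t3 [p])
[19] propose(0,'w') → N0(coor t4 [p])
[20] deliver 1→3 → ∅
[21] crash(1) → N1(✗part t1 [p])
[22] deliver 1→2 → ∅
[23] deliver 1→0 → ∅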